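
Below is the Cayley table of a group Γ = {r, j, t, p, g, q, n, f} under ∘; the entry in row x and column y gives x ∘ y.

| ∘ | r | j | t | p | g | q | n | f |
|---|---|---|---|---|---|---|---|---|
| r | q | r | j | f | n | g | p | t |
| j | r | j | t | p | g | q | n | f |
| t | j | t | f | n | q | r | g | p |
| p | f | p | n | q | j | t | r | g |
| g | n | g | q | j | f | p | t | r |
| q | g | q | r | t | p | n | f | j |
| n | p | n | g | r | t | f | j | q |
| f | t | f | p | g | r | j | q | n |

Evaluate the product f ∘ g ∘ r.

q

f ∘ g = r
r ∘ r = q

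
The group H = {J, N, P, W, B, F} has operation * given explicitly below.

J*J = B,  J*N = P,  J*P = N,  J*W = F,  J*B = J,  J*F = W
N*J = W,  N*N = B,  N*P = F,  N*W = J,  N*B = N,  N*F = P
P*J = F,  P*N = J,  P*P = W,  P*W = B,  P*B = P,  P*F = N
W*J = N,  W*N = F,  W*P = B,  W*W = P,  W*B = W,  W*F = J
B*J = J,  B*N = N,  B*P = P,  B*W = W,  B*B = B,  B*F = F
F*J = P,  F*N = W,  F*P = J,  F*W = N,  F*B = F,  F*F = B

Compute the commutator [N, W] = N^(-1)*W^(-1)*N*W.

P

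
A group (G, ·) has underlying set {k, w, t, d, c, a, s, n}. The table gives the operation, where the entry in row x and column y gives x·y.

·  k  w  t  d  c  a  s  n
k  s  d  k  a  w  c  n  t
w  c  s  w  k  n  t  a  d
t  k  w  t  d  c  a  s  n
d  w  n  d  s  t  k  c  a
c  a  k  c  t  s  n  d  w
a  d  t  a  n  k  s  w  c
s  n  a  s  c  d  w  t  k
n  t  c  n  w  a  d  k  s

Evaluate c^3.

c^1 = c
c^2 = c·c = s
c^3 = s·c = d

d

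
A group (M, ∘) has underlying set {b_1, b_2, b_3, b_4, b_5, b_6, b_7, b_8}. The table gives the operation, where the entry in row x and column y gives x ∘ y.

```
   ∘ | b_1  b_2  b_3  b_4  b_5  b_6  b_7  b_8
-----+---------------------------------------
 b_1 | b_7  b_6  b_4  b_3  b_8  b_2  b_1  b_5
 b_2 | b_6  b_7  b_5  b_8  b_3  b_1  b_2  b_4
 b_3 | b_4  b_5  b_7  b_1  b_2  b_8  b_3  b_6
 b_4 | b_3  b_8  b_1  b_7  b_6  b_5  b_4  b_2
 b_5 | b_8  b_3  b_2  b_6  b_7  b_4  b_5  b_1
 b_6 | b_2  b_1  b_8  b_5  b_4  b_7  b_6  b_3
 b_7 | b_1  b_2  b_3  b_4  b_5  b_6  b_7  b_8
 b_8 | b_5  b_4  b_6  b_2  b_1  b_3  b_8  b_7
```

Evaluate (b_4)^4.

b_4^1 = b_4
b_4^2 = b_4 ∘ b_4 = b_7
b_4^3 = b_7 ∘ b_4 = b_4
b_4^4 = b_4 ∘ b_4 = b_7
(Structurally, M here is isomorphic to the elementary abelian group (Z_2)^3.)

b_7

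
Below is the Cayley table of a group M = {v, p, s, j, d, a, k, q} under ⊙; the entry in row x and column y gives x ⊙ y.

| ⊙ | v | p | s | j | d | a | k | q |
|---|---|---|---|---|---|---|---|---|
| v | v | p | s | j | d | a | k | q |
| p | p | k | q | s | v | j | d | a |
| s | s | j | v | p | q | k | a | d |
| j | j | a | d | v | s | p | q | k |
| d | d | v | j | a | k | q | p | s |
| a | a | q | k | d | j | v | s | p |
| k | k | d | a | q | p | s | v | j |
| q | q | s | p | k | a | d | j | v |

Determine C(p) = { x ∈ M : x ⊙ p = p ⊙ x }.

{d, k, p, v}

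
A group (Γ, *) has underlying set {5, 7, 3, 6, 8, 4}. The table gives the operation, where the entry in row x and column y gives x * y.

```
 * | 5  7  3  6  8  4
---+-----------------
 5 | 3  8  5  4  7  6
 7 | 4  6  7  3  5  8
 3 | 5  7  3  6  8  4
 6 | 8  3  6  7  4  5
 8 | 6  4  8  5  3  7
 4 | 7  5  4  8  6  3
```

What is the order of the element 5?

The identity element is 3 (its row matches the header).
5^1 = 5
5^2 = 5 * 5 = 3
The first power of 5 equal to the identity is 5^2, so ord(5) = 2.

2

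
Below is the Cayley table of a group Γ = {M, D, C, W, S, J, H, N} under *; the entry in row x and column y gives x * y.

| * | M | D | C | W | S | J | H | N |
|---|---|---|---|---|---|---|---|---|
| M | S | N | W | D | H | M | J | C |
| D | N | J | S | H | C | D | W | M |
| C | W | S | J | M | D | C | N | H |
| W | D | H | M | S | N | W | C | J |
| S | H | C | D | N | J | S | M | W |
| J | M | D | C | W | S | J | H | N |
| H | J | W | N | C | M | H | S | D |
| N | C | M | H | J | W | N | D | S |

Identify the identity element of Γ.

The identity e satisfies e * x = x for all x, so its row in the table reproduces the column headers.
Row J reads: M, D, C, W, S, J, H, N — exactly the header order. So J is the identity.

J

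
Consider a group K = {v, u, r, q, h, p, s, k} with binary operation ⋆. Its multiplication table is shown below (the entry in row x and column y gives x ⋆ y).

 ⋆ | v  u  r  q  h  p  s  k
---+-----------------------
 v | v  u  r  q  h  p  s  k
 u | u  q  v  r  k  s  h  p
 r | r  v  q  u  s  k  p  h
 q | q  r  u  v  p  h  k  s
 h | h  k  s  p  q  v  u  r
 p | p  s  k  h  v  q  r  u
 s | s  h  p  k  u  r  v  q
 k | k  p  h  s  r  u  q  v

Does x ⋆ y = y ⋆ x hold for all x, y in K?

Check whether the table is symmetric across its main diagonal.
Every entry (row x, col y) equals the entry (row y, col x), so K is abelian.

Yes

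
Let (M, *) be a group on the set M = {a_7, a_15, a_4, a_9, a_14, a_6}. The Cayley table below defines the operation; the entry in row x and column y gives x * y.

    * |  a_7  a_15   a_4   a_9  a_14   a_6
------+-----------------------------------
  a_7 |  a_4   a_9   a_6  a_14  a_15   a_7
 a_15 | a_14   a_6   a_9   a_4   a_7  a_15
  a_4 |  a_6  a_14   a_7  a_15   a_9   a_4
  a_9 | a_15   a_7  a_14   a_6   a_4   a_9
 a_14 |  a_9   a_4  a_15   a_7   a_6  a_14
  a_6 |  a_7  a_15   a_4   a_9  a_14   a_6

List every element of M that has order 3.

{a_4, a_7}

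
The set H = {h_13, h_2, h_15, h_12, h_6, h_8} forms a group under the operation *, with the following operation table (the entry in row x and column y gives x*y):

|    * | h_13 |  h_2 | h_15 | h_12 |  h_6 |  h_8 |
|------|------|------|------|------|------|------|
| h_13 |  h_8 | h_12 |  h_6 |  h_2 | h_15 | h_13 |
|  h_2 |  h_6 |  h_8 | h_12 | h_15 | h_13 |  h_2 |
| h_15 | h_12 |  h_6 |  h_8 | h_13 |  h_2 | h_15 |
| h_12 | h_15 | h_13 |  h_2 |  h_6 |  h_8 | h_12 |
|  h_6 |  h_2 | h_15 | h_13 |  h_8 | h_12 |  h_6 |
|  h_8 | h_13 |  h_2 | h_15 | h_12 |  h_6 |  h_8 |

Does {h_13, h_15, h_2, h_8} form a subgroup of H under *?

No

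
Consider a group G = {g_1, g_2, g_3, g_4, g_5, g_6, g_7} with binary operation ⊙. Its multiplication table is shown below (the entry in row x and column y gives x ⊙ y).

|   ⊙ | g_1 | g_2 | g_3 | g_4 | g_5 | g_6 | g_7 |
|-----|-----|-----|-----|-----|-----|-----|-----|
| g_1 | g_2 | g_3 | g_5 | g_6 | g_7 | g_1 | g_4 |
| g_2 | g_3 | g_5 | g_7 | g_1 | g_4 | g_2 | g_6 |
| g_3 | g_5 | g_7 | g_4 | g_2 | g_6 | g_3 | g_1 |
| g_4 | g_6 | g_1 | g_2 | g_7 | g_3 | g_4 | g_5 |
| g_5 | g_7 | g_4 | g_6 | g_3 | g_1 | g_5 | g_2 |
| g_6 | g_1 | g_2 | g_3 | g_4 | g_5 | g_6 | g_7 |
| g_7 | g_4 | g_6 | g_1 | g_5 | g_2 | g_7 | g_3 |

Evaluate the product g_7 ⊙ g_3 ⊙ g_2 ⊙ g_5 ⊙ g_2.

g_2

g_7 ⊙ g_3 = g_1
g_1 ⊙ g_2 = g_3
g_3 ⊙ g_5 = g_6
g_6 ⊙ g_2 = g_2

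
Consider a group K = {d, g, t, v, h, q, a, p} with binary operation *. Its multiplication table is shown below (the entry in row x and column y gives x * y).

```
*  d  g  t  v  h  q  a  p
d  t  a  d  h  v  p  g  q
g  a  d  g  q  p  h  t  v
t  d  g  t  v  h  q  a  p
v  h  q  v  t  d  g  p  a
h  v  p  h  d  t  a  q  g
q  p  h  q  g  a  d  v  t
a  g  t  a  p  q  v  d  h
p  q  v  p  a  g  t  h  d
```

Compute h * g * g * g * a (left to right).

v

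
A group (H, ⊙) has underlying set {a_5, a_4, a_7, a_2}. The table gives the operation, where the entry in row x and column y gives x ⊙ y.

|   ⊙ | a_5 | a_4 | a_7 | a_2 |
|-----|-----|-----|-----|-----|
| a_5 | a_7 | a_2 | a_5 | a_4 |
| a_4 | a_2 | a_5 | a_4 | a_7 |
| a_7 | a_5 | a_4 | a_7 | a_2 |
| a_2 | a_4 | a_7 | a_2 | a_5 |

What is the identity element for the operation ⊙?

a_7

The identity e satisfies e ⊙ x = x for all x, so its row in the table reproduces the column headers.
Row a_7 reads: a_5, a_4, a_7, a_2 — exactly the header order. So a_7 is the identity.
(Structurally, H here is isomorphic to the cyclic group Z_4.)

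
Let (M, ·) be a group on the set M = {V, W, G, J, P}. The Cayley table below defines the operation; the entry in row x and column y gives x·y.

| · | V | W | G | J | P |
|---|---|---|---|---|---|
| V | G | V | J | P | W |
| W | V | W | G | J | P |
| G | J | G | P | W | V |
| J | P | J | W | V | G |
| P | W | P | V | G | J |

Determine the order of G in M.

The identity element is W (its row matches the header).
G^1 = G
G^2 = G·G = P
G^3 = P·G = V
G^4 = V·G = J
G^5 = J·G = W
The first power of G equal to the identity is G^5, so ord(G) = 5.
(Structurally, M here is isomorphic to the cyclic group Z_5.)

5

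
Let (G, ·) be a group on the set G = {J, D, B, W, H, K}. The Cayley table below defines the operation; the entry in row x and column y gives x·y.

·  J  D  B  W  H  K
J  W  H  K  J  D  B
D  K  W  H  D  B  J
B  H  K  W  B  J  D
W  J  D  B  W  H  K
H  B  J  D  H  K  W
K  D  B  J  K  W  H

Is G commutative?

H·B = D but B·H = J.
Since H and B do not commute, G is not abelian.

No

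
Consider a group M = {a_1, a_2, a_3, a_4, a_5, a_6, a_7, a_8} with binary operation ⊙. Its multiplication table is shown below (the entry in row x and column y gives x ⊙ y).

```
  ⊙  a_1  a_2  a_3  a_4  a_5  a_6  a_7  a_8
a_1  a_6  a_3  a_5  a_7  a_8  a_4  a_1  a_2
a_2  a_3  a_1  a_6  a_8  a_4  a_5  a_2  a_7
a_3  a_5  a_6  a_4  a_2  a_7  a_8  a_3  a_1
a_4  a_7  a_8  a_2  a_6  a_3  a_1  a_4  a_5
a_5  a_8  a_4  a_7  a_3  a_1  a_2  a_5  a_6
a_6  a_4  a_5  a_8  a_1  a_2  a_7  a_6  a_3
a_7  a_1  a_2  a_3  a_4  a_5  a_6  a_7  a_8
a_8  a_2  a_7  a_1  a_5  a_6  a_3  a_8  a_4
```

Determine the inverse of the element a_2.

a_8

First locate the identity: row a_7 matches the header, so a_7 is the identity.
Scan row a_2 for a_7: a_2 ⊙ a_8 = a_7. Hence a_2^(-1) = a_8.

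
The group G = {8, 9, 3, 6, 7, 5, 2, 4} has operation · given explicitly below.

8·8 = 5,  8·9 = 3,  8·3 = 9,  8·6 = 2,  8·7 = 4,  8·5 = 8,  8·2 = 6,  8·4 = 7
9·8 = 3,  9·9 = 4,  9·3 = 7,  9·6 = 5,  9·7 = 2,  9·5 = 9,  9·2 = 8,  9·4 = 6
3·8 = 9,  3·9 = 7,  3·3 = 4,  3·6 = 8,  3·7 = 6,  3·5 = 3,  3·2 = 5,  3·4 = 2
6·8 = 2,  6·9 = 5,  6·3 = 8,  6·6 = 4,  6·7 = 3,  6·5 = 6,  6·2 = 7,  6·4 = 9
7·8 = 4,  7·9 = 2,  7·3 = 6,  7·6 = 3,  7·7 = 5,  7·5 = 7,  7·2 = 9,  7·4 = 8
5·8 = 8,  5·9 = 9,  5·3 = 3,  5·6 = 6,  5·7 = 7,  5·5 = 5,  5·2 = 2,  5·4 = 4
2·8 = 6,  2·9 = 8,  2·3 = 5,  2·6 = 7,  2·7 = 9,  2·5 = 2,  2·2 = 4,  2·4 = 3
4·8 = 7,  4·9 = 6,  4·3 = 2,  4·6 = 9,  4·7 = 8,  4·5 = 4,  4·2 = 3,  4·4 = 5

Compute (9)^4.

5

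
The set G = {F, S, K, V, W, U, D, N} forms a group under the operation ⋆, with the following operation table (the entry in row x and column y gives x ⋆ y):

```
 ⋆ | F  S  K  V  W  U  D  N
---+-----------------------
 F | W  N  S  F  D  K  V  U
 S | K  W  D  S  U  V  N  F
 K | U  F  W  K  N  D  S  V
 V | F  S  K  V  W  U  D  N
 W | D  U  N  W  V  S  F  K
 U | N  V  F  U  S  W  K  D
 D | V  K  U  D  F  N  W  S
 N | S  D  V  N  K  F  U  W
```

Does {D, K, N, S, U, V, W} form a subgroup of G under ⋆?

W ⋆ D = F, which is not in {D, K, N, S, U, V, W}.
The subset is not closed under ⋆, so it is not a subgroup.

No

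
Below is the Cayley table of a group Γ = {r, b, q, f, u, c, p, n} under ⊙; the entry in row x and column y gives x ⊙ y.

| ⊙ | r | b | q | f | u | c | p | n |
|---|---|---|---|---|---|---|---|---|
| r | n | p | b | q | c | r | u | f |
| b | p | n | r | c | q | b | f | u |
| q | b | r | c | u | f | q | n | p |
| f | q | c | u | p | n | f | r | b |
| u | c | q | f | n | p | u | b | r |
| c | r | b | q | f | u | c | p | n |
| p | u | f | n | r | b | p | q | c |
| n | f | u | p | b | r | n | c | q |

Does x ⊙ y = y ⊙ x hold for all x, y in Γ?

Yes

Check whether the table is symmetric across its main diagonal.
Every entry (row x, col y) equals the entry (row y, col x), so Γ is abelian.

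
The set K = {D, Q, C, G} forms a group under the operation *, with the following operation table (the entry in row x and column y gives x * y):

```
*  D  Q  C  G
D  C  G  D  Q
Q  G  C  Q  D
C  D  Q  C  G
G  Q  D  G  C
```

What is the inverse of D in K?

D

First locate the identity: row C matches the header, so C is the identity.
Scan row D for C: D * D = C. Hence D^(-1) = D.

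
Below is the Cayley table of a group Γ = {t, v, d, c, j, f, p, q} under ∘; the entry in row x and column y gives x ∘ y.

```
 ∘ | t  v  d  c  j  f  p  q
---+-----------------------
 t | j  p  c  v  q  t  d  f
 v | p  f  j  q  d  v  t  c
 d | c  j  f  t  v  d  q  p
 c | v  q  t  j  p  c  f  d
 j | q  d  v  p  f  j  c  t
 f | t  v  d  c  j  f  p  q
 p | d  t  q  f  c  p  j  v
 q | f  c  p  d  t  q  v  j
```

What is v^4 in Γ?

f

v^1 = v
v^2 = v ∘ v = f
v^3 = f ∘ v = v
v^4 = v ∘ v = f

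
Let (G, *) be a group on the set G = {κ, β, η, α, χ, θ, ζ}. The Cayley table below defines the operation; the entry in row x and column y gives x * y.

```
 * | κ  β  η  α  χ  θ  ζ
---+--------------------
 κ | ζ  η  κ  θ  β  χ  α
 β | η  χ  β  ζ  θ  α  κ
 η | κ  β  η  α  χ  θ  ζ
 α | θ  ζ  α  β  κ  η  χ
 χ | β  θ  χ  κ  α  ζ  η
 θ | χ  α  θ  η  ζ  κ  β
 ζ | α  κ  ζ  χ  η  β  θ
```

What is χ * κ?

β

Read row χ, column κ: χ * κ = β.
(Structurally, G here is isomorphic to the cyclic group Z_7.)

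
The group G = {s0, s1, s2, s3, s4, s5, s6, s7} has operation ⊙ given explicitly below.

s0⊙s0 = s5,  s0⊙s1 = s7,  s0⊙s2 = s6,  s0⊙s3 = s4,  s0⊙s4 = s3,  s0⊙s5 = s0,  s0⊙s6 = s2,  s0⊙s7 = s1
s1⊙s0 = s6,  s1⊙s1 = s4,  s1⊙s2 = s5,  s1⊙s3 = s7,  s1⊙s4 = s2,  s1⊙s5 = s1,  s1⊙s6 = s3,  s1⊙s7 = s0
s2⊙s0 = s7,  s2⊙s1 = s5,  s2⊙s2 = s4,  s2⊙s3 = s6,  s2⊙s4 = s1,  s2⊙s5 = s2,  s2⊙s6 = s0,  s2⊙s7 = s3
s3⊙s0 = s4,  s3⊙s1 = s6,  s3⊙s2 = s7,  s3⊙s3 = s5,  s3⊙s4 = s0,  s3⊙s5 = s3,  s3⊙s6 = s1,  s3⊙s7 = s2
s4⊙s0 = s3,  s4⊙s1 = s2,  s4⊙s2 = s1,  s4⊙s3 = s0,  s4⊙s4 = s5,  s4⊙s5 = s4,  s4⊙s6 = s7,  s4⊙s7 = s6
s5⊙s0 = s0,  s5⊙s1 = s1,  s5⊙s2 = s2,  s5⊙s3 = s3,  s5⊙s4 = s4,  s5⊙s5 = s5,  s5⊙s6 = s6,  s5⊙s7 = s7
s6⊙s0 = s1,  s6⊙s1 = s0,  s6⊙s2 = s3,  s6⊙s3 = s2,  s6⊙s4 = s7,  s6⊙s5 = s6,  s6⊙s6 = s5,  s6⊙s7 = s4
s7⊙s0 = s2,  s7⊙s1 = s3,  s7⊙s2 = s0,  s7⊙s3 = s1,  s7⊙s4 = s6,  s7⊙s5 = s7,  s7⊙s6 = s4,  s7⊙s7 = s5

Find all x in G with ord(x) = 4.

{s1, s2}

Identity is s5. Compute the order of each non-identity element by repeated multiplication:
  s0: s0 → s5  (order 2)
  s1: s1 → s4 → s2 → s5  (order 4)
  s2: s2 → s4 → s1 → s5  (order 4)
  s3: s3 → s5  (order 2)
  s4: s4 → s5  (order 2)
  s6: s6 → s5  (order 2)
  s7: s7 → s5  (order 2)
Elements of order 4: {s1, s2}.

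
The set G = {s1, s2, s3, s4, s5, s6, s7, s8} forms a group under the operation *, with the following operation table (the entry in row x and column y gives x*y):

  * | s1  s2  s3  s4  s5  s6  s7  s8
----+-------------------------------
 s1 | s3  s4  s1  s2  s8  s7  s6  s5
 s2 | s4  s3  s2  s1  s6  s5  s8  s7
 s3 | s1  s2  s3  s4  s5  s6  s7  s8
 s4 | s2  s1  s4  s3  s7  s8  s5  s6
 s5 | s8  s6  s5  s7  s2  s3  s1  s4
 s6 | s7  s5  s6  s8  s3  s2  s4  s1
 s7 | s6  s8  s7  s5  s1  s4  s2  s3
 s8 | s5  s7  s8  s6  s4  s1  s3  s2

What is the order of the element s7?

The identity element is s3 (its row matches the header).
s7^1 = s7
s7^2 = s7*s7 = s2
s7^3 = s2*s7 = s8
s7^4 = s8*s7 = s3
The first power of s7 equal to the identity is s7^4, so ord(s7) = 4.

4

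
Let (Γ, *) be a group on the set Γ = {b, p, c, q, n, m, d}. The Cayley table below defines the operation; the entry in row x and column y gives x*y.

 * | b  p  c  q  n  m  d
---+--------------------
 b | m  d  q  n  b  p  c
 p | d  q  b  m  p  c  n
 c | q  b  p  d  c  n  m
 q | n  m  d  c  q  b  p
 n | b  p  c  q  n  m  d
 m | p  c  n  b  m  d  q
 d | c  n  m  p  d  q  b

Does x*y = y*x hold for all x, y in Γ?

Check whether the table is symmetric across its main diagonal.
Every entry (row x, col y) equals the entry (row y, col x), so Γ is abelian.

Yes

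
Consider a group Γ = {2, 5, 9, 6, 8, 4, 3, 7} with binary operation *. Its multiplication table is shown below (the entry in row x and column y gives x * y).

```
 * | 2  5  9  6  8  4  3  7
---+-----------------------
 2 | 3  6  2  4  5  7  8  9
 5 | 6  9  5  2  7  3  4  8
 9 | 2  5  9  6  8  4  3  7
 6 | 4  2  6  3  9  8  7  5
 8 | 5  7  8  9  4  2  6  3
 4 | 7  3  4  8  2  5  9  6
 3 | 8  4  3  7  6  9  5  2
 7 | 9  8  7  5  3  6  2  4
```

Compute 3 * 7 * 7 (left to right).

3 * 7 = 2
2 * 7 = 9

9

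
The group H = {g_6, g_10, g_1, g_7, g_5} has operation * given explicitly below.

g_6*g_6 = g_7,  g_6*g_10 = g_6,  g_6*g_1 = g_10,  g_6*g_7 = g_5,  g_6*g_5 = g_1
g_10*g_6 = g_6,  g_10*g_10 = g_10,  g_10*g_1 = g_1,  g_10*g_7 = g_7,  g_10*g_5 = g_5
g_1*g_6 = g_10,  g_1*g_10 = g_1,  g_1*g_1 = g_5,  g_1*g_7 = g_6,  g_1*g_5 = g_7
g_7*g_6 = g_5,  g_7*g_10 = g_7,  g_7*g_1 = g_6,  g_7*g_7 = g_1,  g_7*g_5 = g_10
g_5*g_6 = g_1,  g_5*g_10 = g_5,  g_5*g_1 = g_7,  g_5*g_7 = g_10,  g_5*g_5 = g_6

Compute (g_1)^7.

g_1^1 = g_1
g_1^2 = g_1 * g_1 = g_5
g_1^3 = g_5 * g_1 = g_7
g_1^4 = g_7 * g_1 = g_6
g_1^5 = g_6 * g_1 = g_10
g_1^6 = g_10 * g_1 = g_1
g_1^7 = g_1 * g_1 = g_5

g_5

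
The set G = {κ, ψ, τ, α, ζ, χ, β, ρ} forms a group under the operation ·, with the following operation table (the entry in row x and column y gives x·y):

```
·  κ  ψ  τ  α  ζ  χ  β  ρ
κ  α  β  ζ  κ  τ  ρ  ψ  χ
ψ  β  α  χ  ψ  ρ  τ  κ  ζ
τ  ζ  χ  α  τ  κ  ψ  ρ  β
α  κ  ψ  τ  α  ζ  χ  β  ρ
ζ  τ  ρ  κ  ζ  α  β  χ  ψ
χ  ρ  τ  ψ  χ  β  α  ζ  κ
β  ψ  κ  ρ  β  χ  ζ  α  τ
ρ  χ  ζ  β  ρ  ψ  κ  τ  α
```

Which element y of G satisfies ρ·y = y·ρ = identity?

First locate the identity: row α matches the header, so α is the identity.
Scan row ρ for α: ρ·ρ = α. Hence ρ^(-1) = ρ.
(Structurally, G here is isomorphic to the elementary abelian group (Z_2)^3.)

ρ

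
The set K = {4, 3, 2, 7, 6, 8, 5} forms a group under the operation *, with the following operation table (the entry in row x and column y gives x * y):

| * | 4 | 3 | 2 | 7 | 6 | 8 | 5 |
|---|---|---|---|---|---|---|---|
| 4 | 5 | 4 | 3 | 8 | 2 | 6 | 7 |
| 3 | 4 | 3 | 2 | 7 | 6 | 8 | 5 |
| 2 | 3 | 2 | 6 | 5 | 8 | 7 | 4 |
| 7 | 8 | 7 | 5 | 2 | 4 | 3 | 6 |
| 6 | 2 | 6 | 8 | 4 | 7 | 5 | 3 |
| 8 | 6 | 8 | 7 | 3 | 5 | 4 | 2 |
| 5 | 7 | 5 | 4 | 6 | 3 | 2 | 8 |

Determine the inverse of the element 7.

First locate the identity: row 3 matches the header, so 3 is the identity.
Scan row 7 for 3: 7 * 8 = 3. Hence 7^(-1) = 8.

8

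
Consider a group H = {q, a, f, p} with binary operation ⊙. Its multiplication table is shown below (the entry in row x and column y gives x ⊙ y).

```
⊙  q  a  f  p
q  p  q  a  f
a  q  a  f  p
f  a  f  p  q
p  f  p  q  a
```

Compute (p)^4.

a

p^1 = p
p^2 = p ⊙ p = a
p^3 = a ⊙ p = p
p^4 = p ⊙ p = a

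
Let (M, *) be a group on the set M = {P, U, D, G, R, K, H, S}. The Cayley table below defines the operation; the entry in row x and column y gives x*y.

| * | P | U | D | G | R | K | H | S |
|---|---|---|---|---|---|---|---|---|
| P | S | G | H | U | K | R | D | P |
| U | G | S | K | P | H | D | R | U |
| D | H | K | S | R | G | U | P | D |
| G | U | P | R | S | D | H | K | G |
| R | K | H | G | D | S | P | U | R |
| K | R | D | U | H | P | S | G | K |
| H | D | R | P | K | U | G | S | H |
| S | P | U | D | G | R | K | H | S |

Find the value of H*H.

S

Read row H, column H: H*H = S.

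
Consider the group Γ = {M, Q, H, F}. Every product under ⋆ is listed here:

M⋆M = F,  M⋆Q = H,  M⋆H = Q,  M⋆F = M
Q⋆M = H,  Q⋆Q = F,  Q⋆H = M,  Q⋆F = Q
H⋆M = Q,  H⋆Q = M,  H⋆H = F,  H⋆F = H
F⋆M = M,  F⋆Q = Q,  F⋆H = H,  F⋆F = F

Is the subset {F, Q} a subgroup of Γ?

{F, Q} contains the identity F.
Checking products: every product of two elements of {F, Q} (read from the table) lies in {F, Q}, so the set is closed.
In a finite group, a nonempty closed subset is a subgroup. So {F, Q} ≤ Γ.

Yes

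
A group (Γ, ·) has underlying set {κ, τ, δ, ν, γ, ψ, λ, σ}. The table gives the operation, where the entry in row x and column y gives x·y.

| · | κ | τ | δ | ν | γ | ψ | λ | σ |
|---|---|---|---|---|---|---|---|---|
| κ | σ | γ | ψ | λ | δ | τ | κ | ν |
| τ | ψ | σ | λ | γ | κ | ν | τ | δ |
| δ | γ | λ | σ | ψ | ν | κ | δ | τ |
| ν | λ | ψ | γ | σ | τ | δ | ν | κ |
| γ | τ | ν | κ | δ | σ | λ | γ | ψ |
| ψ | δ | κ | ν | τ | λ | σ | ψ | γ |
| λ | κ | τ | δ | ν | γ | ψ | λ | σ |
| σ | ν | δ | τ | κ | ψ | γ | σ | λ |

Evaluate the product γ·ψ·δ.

δ

γ·ψ = λ
λ·δ = δ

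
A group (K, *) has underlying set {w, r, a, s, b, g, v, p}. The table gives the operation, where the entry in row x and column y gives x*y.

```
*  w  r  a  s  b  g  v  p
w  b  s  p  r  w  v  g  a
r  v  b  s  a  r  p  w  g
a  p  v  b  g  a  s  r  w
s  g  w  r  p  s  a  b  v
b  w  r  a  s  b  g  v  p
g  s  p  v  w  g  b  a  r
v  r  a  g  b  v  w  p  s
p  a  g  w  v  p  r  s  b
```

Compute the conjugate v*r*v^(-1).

g

The identity is b. In row v, the entry b sits in column s, so v^(-1) = s.
v*r = a
a*s = g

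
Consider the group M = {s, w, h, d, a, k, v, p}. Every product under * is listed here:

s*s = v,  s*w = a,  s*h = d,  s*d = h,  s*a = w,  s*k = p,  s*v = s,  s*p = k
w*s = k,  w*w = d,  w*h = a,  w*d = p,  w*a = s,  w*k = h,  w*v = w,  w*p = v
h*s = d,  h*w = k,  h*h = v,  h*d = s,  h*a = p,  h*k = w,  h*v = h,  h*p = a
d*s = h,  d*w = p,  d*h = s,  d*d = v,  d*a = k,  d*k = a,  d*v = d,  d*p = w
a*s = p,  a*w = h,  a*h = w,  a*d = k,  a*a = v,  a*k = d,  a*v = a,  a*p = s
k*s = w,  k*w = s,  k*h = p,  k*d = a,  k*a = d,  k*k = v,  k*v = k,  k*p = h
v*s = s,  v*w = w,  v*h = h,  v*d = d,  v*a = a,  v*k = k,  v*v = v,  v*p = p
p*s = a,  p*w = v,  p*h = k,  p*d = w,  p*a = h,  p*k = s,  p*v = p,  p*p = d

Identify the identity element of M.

v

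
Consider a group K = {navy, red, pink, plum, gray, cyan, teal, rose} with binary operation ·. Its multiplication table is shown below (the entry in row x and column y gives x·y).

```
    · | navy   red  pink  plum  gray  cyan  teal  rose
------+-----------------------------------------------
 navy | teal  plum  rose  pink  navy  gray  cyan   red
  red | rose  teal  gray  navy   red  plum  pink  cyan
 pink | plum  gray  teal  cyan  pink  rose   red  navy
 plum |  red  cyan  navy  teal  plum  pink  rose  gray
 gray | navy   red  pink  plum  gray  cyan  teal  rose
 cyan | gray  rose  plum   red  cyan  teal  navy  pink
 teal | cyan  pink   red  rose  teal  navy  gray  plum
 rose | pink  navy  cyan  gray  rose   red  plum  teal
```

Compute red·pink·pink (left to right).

red·pink = gray
gray·pink = pink

pink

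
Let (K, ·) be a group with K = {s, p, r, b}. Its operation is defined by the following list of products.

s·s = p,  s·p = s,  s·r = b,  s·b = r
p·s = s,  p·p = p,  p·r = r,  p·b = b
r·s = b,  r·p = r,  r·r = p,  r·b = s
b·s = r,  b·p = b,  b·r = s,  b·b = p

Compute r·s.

Read row r, column s: r·s = b.

b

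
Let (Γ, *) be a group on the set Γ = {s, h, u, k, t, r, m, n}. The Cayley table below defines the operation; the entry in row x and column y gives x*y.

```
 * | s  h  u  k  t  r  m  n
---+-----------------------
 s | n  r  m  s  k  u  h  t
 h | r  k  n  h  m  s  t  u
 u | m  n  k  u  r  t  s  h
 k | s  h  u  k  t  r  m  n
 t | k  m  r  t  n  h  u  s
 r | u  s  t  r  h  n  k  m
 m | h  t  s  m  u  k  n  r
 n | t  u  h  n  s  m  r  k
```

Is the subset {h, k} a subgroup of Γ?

{h, k} contains the identity k.
Checking products: every product of two elements of {h, k} (read from the table) lies in {h, k}, so the set is closed.
In a finite group, a nonempty closed subset is a subgroup. So {h, k} ≤ Γ.
(Structurally, Γ here is isomorphic to Z_2 x Z_4.)

Yes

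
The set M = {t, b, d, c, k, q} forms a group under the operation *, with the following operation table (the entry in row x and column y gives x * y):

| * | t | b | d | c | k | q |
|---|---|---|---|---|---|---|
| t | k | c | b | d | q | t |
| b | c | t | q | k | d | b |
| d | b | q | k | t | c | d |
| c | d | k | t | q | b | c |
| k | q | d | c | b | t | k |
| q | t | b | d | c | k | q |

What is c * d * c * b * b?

c * d = t
t * c = d
d * b = q
q * b = b

b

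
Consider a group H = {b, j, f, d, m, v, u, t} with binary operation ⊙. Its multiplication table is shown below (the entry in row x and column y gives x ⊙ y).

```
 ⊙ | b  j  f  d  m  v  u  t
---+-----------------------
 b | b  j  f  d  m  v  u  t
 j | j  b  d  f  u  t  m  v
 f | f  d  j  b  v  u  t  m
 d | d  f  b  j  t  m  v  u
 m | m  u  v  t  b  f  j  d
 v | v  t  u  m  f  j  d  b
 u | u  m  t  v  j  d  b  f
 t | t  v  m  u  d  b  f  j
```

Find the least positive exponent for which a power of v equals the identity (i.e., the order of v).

The identity element is b (its row matches the header).
v^1 = v
v^2 = v ⊙ v = j
v^3 = j ⊙ v = t
v^4 = t ⊙ v = b
The first power of v equal to the identity is v^4, so ord(v) = 4.

4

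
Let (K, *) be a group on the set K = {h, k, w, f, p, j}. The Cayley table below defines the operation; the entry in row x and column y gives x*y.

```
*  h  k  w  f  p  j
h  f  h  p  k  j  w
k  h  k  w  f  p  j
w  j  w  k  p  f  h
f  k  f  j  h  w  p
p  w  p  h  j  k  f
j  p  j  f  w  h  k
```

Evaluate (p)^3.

p

p^1 = p
p^2 = p*p = k
p^3 = k*p = p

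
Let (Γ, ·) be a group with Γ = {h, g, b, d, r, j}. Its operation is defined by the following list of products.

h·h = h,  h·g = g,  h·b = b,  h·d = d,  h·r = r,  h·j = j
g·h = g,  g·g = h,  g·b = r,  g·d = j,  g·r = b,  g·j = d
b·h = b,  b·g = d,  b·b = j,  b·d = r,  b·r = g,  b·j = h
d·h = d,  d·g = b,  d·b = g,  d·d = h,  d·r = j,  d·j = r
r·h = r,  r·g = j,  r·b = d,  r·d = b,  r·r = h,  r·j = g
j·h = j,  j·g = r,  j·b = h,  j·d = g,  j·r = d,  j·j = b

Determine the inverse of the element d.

d

First locate the identity: row h matches the header, so h is the identity.
Scan row d for h: d·d = h. Hence d^(-1) = d.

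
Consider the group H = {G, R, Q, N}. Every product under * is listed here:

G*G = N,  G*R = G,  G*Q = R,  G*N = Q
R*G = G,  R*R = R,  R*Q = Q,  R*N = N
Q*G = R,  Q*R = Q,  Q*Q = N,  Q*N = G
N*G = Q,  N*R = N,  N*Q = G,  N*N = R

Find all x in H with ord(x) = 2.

{N}

Identity is R. Compute the order of each non-identity element by repeated multiplication:
  G: G → N → Q → R  (order 4)
  Q: Q → N → G → R  (order 4)
  N: N → R  (order 2)
Elements of order 2: {N}.
(Structurally, H here is isomorphic to the cyclic group Z_4.)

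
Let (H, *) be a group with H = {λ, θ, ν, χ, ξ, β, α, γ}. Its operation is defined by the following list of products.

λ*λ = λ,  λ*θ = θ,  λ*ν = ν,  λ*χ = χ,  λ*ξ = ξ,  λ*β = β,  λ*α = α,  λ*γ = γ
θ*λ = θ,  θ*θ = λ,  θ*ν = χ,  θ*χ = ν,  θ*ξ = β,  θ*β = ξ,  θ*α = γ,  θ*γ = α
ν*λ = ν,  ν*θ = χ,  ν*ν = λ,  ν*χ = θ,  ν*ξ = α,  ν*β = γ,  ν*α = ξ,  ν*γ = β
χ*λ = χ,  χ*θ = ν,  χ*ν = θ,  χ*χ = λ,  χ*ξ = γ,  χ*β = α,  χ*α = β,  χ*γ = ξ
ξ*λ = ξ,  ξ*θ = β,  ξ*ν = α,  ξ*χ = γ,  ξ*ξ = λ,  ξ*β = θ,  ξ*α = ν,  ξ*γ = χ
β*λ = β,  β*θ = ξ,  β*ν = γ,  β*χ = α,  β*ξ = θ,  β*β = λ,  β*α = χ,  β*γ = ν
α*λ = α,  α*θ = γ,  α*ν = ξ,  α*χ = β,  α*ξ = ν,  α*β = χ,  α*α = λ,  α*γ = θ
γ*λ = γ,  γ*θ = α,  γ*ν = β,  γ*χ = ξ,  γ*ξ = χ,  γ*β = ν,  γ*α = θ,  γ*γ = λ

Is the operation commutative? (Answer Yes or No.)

Yes

Check whether the table is symmetric across its main diagonal.
Every entry (row x, col y) equals the entry (row y, col x), so H is abelian.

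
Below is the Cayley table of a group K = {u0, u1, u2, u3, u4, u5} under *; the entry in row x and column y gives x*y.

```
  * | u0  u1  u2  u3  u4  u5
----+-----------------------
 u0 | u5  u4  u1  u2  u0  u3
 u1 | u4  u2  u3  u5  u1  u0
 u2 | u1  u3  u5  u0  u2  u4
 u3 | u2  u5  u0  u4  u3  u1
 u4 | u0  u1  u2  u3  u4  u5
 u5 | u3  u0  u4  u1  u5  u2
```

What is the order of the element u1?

6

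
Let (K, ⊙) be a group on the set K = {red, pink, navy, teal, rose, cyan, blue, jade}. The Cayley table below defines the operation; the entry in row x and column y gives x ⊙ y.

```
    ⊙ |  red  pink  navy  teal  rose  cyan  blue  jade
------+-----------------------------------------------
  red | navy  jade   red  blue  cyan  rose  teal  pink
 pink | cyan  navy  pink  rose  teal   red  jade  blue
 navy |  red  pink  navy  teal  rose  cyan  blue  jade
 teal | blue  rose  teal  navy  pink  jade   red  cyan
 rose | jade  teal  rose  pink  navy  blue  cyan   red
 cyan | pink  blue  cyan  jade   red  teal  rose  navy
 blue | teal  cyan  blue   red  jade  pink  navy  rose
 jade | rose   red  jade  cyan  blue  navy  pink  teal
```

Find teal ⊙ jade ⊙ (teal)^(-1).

jade

The identity is navy. In row teal, the entry navy sits in column teal, so teal^(-1) = teal.
teal ⊙ jade = cyan
cyan ⊙ teal = jade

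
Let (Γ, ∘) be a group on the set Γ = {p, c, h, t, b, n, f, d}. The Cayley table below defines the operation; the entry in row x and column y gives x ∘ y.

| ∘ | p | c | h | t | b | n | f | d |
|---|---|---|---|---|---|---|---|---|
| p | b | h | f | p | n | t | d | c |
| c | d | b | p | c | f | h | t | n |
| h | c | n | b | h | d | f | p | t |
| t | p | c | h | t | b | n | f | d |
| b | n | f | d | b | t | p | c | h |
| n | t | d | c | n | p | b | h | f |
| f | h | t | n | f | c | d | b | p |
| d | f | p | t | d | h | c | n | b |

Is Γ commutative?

p ∘ d = c but d ∘ p = f.
Since p and d do not commute, Γ is not abelian.

No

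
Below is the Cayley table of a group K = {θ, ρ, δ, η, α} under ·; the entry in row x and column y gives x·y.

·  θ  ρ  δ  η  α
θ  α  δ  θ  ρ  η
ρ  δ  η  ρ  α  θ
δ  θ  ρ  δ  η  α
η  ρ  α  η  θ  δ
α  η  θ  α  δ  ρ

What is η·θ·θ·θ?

θ

η·θ = ρ
ρ·θ = δ
δ·θ = θ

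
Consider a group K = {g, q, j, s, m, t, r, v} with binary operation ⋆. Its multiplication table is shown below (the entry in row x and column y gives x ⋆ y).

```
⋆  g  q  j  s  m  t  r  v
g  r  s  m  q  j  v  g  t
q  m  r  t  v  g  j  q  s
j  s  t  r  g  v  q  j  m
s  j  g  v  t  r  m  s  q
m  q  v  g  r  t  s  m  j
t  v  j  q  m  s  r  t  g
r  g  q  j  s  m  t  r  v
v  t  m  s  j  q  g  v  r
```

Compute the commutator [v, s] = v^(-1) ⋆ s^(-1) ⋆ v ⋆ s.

Identity is r; from the table v^(-1) = v and s^(-1) = m.
v ⋆ m = q
q ⋆ v = s
s ⋆ s = t

t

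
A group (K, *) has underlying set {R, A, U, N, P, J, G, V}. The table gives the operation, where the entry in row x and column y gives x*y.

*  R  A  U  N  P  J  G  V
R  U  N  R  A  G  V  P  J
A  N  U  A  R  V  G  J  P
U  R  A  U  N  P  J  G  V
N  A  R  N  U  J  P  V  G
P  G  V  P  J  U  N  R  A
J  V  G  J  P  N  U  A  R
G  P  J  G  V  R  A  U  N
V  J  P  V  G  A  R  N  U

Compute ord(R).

The identity element is U (its row matches the header).
R^1 = R
R^2 = R*R = U
The first power of R equal to the identity is R^2, so ord(R) = 2.
(Structurally, K here is isomorphic to the elementary abelian group (Z_2)^3.)

2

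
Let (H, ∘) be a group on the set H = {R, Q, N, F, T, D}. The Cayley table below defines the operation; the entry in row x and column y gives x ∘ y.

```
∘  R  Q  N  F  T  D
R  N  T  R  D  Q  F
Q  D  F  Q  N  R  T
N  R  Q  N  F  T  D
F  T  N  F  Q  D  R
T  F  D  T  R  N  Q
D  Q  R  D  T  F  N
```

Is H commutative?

No

F ∘ R = T but R ∘ F = D.
Since F and R do not commute, H is not abelian.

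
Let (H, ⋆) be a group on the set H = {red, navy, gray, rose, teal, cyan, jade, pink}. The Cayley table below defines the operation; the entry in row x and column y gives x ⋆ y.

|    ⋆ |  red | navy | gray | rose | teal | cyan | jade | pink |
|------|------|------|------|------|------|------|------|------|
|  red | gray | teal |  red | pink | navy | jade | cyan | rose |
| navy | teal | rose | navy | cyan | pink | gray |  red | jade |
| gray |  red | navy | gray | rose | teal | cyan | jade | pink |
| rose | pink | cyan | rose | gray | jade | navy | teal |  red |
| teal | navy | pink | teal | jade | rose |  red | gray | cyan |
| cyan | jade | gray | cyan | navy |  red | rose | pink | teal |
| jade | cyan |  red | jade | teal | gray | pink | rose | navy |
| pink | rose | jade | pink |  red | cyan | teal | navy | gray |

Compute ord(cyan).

4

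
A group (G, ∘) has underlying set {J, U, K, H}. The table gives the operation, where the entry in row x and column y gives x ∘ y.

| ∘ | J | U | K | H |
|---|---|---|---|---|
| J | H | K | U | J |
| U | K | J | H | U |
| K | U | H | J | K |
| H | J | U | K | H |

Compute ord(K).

The identity element is H (its row matches the header).
K^1 = K
K^2 = K ∘ K = J
K^3 = J ∘ K = U
K^4 = U ∘ K = H
The first power of K equal to the identity is K^4, so ord(K) = 4.

4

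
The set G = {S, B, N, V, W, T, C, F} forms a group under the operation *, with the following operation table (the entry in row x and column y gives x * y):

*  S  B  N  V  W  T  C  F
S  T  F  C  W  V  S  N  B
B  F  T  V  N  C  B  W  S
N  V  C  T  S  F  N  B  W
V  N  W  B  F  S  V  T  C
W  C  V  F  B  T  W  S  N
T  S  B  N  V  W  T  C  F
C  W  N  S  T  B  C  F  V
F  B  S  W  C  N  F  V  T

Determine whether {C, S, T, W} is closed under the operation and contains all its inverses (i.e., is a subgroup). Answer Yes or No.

C * C = F, which is not in {C, S, T, W}.
The subset is not closed under *, so it is not a subgroup.

No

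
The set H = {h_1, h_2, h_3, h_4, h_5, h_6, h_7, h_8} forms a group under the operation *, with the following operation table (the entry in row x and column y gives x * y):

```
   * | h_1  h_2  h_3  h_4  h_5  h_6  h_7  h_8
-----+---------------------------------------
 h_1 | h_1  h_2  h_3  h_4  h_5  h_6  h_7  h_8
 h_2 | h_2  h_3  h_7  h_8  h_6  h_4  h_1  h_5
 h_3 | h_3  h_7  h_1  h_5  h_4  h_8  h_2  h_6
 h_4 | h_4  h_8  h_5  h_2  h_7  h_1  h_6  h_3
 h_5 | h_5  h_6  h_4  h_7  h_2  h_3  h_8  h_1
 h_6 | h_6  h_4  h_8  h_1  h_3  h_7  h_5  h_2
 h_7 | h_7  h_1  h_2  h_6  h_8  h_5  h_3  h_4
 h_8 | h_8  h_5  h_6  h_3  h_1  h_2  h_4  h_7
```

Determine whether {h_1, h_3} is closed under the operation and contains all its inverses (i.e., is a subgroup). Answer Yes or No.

Yes

{h_1, h_3} contains the identity h_1.
Checking products: every product of two elements of {h_1, h_3} (read from the table) lies in {h_1, h_3}, so the set is closed.
In a finite group, a nonempty closed subset is a subgroup. So {h_1, h_3} ≤ H.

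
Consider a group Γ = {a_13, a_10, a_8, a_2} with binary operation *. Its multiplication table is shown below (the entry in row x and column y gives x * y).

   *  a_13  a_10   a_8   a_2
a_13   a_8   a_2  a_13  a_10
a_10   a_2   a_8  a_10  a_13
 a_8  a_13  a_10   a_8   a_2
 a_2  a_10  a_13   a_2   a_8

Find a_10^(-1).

a_10

First locate the identity: row a_8 matches the header, so a_8 is the identity.
Scan row a_10 for a_8: a_10 * a_10 = a_8. Hence a_10^(-1) = a_10.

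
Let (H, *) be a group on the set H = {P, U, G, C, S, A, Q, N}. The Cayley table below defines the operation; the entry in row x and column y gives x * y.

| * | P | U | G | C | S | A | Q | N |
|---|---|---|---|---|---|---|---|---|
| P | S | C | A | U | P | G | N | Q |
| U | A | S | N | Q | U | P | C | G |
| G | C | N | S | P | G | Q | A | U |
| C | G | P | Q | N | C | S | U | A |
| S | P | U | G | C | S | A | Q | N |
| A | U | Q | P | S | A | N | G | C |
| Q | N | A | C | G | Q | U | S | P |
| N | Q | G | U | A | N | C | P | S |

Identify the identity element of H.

The identity e satisfies e * x = x for all x, so its row in the table reproduces the column headers.
Row S reads: P, U, G, C, S, A, Q, N — exactly the header order. So S is the identity.
(Structurally, H here is isomorphic to the dihedral group D_4.)

S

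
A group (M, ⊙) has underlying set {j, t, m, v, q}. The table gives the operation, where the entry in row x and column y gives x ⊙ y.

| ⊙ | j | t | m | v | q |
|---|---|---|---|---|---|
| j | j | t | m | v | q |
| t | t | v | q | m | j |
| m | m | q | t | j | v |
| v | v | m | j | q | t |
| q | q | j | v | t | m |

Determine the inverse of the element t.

q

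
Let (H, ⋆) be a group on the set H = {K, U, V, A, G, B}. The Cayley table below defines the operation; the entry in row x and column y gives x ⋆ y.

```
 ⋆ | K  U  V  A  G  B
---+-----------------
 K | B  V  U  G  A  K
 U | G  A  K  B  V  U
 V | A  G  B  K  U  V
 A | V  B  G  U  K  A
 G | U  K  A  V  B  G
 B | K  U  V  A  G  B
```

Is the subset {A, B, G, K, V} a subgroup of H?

A ⋆ A = U, which is not in {A, B, G, K, V}.
The subset is not closed under ⋆, so it is not a subgroup.

No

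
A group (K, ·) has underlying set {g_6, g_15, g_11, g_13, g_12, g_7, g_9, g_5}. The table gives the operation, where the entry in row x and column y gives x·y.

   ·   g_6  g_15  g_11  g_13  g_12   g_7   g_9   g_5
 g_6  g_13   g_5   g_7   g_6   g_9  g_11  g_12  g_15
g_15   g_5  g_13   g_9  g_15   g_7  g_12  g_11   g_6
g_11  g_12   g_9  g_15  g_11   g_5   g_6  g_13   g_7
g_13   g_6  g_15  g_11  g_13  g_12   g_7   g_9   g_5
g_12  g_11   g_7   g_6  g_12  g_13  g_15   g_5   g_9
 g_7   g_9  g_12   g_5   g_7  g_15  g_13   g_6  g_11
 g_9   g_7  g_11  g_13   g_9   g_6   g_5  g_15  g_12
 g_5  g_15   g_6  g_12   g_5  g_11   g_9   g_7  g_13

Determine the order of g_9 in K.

The identity element is g_13 (its row matches the header).
g_9^1 = g_9
g_9^2 = g_9·g_9 = g_15
g_9^3 = g_15·g_9 = g_11
g_9^4 = g_11·g_9 = g_13
The first power of g_9 equal to the identity is g_9^4, so ord(g_9) = 4.

4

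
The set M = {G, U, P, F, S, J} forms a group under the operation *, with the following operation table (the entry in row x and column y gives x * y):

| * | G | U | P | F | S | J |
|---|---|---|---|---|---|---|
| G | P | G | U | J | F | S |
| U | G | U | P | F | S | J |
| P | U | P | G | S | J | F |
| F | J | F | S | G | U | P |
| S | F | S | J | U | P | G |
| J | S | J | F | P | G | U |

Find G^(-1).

P

First locate the identity: row U matches the header, so U is the identity.
Scan row G for U: G * P = U. Hence G^(-1) = P.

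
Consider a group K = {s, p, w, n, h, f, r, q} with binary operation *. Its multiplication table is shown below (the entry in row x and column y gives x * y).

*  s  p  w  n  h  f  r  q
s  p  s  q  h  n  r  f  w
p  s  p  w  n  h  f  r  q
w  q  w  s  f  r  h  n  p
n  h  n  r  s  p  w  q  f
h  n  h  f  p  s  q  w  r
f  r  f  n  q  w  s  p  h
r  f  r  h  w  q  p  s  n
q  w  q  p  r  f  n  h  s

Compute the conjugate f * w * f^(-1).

The identity is p. In row f, the entry p sits in column r, so f^(-1) = r.
f * w = n
n * r = q
(Structurally, K here is isomorphic to the quaternion group Q_8.)

q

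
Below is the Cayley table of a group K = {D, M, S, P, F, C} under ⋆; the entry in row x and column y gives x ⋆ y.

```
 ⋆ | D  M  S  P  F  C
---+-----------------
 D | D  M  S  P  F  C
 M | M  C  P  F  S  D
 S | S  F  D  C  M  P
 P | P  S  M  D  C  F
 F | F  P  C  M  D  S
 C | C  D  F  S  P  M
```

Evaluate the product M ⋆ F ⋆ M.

F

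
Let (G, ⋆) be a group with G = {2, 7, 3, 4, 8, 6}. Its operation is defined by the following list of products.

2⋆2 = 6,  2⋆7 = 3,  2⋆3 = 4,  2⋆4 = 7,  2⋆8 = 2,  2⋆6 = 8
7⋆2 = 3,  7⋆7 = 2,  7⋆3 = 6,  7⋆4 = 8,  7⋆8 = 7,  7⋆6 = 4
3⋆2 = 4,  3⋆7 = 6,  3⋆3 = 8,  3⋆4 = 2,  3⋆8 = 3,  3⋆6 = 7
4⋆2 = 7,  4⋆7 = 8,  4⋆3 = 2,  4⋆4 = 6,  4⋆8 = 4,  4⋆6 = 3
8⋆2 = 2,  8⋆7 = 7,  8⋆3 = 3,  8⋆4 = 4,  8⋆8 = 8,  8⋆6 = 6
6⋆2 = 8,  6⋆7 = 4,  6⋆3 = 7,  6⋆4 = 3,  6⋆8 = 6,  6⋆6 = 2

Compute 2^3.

2^1 = 2
2^2 = 2 ⋆ 2 = 6
2^3 = 6 ⋆ 2 = 8

8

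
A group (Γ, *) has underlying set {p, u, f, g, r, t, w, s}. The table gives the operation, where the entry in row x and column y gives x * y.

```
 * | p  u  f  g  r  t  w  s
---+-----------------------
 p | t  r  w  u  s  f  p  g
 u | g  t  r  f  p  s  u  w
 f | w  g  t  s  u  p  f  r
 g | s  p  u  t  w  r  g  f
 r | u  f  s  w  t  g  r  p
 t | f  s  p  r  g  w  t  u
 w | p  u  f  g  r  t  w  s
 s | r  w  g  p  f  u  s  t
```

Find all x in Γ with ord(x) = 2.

Identity is w. Compute the order of each non-identity element by repeated multiplication:
  p: p → t → f → w  (order 4)
  u: u → t → s → w  (order 4)
  f: f → t → p → w  (order 4)
  g: g → t → r → w  (order 4)
  r: r → t → g → w  (order 4)
  t: t → w  (order 2)
  s: s → t → u → w  (order 4)
Elements of order 2: {t}.
(Structurally, Γ here is isomorphic to the quaternion group Q_8.)

{t}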